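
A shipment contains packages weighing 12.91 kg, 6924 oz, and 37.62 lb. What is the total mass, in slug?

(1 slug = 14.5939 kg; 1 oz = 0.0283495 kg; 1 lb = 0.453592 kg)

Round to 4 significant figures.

15.50 slug

12.91 kg (already kg)
6924 oz × 0.0283495 → 196.292 kg
37.62 lb × 0.453592 → 17.0641 kg
Total: 12.91 + 196.292 + 17.0641 = 226.266 kg
In slug: 226.266 / 14.5939 = 15.5041 slug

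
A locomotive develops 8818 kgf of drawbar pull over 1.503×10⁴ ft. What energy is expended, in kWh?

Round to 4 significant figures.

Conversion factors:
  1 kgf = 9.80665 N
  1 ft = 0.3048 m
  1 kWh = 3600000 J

8818 kgf × 9.80665 = 86475 N
1.503×10⁴ ft × 0.3048 = 4581.14 m
W = F × d = 86475 N × 4581.14 m = 3.96154×10⁸ J
3.96154×10⁸ J ÷ (3600000 J/kWh) = 110.043 kWh

110.0 kWh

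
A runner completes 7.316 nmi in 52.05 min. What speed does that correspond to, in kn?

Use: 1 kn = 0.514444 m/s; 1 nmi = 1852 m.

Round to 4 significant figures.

8.433 kn

7.316 nmi × 1852 → 13549.2 m
52.05 min × 60 → 3123 s
v = d / t = 13549.2 m / 3123 s = 4.33852 m/s
4.33852 m/s ÷ (0.514444 m/s/kn) = 8.43342 kn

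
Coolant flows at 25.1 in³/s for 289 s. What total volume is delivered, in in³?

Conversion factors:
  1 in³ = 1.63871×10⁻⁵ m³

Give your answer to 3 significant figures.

7250 in³

25.1 in³/s → 4.11316×10⁻⁴ m³/s
V = Q × t = 4.11316×10⁻⁴ × 289 = 0.11887 m³
In in³: 0.11887 / 1.63871×10⁻⁵ = 7253.88 in³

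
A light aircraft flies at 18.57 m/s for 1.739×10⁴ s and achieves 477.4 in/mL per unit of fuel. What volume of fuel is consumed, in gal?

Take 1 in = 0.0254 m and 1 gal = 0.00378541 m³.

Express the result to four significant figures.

7.035 gal

d = v × t = 18.57 × 17390 = 322932 m
477.4 in/mL → 1.2126×10⁷ m/m³
V = d / (distance per unit fuel) = 322932 / 1.2126×10⁷ = 0.0266314 m³
In gal: 0.0266314 / 0.00378541 = 7.03527 gal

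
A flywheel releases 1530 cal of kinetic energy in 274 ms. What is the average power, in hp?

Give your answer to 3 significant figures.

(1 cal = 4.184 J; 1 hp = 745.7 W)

1530 cal × 4.184 = 6401.52 J
274 ms × 0.001 = 0.274 s
P = E / t = 6401.52 J / 0.274 s = 23363.2 W
23363.2 W ÷ (745.7 W/hp) = 31.3306 hp

31.3 hp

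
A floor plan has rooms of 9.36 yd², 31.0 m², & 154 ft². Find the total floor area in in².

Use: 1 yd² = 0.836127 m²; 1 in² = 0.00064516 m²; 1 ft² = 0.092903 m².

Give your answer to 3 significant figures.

8.24×10⁴ in²

9.36 yd² × 0.836127 = 7.82615 m²
31.0 m² (already m²)
154 ft² × 0.092903 = 14.3071 m²
Combined: 7.82615 + 31 + 14.3071 = 53.1332 m²
In in²: 53.1332 / 0.00064516 = 82356.6 in²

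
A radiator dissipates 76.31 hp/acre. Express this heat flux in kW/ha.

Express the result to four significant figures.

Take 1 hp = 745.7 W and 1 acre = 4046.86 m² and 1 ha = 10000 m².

76.31 hp/acre × 745.7 W/hp ÷ 4046.86 m²/acre = 14.0614 W/m²
14.0614 W/m² ÷ 1000 W/kW × 10000 m²/ha = 140.614 kW/ha

140.6 kW/ha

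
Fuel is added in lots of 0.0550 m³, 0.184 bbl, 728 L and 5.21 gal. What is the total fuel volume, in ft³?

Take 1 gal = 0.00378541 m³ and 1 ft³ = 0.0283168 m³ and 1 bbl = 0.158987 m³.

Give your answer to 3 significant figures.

29.4 ft³

0.0550 m³ (already m³)
0.184 bbl × 0.158987 = 0.0292536 m³
728 L × 0.001 = 0.728 m³
5.21 gal × 0.00378541 = 0.019722 m³
Total: 0.055 + 0.0292536 + 0.728 + 0.019722 = 0.831976 m³
In ft³: 0.831976 / 0.0283168 = 29.381 ft³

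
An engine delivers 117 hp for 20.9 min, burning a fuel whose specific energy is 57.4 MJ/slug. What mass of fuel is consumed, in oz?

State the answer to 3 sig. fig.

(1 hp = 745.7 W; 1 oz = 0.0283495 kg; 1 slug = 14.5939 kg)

117 hp → 87246.9 W
20.9 min → 1254 s
E = P × t = 87246.9 × 1254 = 1.09408×10⁸ J
57.4 MJ/slug → 3.93315×10⁶ J/kg
m = E / e_s = 1.09408×10⁸ / 3.93315×10⁶ = 27.8169 kg
In oz: 27.8169 / 0.0283495 = 981.213 oz

981 oz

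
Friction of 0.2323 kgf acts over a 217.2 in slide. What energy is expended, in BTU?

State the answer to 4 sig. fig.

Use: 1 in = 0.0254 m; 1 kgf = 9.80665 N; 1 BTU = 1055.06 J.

0.01191 BTU

0.2323 kgf × 9.80665 = 2.27808 N
217.2 in × 0.0254 = 5.51688 m
W = F × d = 2.27808 N × 5.51688 m = 12.5679 J
12.5679 J ÷ (1055.06 J/BTU) = 0.011912 BTU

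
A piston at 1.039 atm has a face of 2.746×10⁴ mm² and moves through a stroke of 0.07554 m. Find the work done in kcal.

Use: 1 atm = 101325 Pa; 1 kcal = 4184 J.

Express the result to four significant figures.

1.039 atm → 105277 Pa
2.746×10⁴ mm² → 0.02746 m²
F = P × A = 105277 × 0.02746 = 2890.91 N
W = F × d = 2890.91 × 0.07554 = 218.379 J
In kcal: 218.379 / 4184 = 0.0521938 kcal

0.05219 kcal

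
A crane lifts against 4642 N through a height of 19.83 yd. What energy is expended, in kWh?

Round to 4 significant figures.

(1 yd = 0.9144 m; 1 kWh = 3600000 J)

19.83 yd × 0.9144 = 18.1326 m
W = F × d = 4642 N × 18.1326 m = 84171.5 J
84171.5 J ÷ (3600000 J/kWh) = 0.023381 kWh

0.02338 kWh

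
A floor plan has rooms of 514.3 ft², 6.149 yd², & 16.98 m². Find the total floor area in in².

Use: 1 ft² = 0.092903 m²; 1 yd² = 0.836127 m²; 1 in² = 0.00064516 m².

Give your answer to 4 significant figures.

1.083×10⁵ in²

514.3 ft² × 0.092903 = 47.78 m²
6.149 yd² × 0.836127 = 5.14134 m²
16.98 m² (already m²)
Combined: 47.78 + 5.14134 + 16.98 = 69.9013 m²
In in²: 69.9013 / 0.00064516 = 108347 in²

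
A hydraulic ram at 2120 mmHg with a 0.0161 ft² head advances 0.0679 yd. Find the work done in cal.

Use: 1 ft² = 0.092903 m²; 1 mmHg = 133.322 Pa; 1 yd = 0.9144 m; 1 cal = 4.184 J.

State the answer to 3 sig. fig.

6.27 cal

2120 mmHg → 282643 Pa
0.0161 ft² → 0.00149574 m²
F = P × A = 282643 × 0.00149574 = 422.76 N
0.0679 yd → 0.0620878 m
W = F × d = 422.76 × 0.0620878 = 26.2482 J
In cal: 26.2482 / 4.184 = 6.27347 cal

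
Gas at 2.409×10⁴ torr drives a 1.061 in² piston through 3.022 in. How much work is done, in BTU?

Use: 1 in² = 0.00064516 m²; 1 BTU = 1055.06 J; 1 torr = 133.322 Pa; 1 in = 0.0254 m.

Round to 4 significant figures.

0.1599 BTU

2.409×10⁴ torr → 3.21173×10⁶ Pa
1.061 in² → 6.84515×10⁻⁴ m²
F = P × A = 3.21173×10⁶ × 6.84515×10⁻⁴ = 2198.48 N
3.022 in → 0.0767588 m
W = F × d = 2198.48 × 0.0767588 = 168.753 J
In BTU: 168.753 / 1055.06 = 0.159946 BTU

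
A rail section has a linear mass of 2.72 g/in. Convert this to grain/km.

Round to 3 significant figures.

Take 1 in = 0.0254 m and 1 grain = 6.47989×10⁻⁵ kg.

1.65×10⁶ grain/km

2.72 g/in × 0.001 kg/g ÷ 0.0254 m/in = 0.107087 kg/m
0.107087 kg/m ÷ 6.47989×10⁻⁵ kg/grain × 1000 m/km = 1.65261×10⁶ grain/km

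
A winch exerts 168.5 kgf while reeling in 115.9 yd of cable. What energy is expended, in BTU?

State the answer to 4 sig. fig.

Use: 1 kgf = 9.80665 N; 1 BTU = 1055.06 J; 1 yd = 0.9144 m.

168.5 kgf × 9.80665 = 1652.42 N
115.9 yd × 0.9144 = 105.979 m
W = F × d = 1652.42 N × 105.979 m = 175122 J
175122 J ÷ (1055.06 J/BTU) = 165.983 BTU

166.0 BTU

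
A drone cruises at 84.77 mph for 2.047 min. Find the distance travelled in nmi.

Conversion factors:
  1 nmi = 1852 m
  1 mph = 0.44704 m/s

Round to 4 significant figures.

84.77 mph × 0.44704 → 37.8956 m/s
2.047 min × 60 → 122.82 s
d = v × t = 37.8956 m/s × 122.82 s = 4654.34 m
4654.34 m ÷ (1852 m/nmi) = 2.51314 nmi

2.513 nmi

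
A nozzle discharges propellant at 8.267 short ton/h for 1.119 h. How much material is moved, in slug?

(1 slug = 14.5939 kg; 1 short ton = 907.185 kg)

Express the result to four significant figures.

575.0 slug

8.267 short ton/h → 2.08325 kg/s
1.119 h → 4028.4 s
m = ṁ × t = 2.08325 × 4028.4 = 8392.16 kg
In slug: 8392.16 / 14.5939 = 575.046 slug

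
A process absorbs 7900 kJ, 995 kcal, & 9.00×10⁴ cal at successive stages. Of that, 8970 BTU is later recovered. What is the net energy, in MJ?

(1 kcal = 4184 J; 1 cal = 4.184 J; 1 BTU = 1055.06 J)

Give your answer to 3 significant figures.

2.98 MJ

7900 kJ × 1000 → 7.9×10⁶ J
995 kcal × 4184 → 4.16308×10⁶ J
9.00×10⁴ cal × 4.184 → 376560 J
8970 BTU × 1055.06 → 9.46389×10⁶ J
Sum: 7.9×10⁶ + 4.16308×10⁶ + 376560 − 9.46389×10⁶ = 2.97575×10⁶ J
In MJ: 2.97575×10⁶ / 1000000 = 2.97575 MJ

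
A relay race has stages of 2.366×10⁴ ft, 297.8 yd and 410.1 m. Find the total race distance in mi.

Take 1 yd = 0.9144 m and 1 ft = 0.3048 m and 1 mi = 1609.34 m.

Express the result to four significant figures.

4.905 mi

2.366×10⁴ ft × 0.3048 = 7211.57 m
297.8 yd × 0.9144 = 272.308 m
410.1 m (already m)
Combined: 7211.57 + 272.308 + 410.1 = 7893.98 m
In mi: 7893.98 / 1609.34 = 4.9051 mi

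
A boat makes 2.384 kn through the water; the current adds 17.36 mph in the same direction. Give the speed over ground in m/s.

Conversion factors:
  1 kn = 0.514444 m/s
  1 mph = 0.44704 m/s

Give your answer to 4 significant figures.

2.384 kn × 0.514444 = 1.22643 m/s
17.36 mph × 0.44704 = 7.76061 m/s
Total: 1.22643 + 7.76061 = 8.98704 m/s

8.987 m/s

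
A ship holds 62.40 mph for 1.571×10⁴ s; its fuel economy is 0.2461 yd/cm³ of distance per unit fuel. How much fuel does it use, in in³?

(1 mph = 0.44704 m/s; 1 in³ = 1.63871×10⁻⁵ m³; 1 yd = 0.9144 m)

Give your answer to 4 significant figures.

62.40 mph → 27.8953 m/s
d = v × t = 27.8953 × 15710 = 438235 m
0.2461 yd/cm³ → 225034 m/m³
V = d / (distance per unit fuel) = 438235 / 225034 = 1.94742 m³
In in³: 1.94742 / 1.63871×10⁻⁵ = 118839 in³

1.188×10⁵ in³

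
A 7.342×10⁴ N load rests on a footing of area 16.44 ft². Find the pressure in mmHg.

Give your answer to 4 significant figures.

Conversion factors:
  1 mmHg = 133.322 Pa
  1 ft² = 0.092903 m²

360.6 mmHg

16.44 ft² × 0.092903 = 1.52733 m²
P = F / A = 73420 N / 1.52733 m² = 48070.8 Pa
48070.8 Pa ÷ (133.322 Pa/mmHg) = 360.562 mmHg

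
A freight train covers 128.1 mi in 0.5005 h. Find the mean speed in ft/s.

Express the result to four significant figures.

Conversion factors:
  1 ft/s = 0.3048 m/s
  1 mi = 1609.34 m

375.4 ft/s

128.1 mi × 1609.34 = 206156 m
0.5005 h × 3600 = 1801.8 s
v = d / t = 206156 m / 1801.8 s = 114.417 m/s
114.417 m/s ÷ (0.3048 m/s/ft/s) = 375.384 ft/s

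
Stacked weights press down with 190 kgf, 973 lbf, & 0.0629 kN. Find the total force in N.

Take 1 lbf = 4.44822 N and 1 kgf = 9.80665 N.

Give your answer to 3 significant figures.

6250 N

190 kgf × 9.80665 = 1863.26 N
973 lbf × 4.44822 = 4328.12 N
0.0629 kN × 1000 = 62.9 N
Combined: 1863.26 + 4328.12 + 62.9 = 6254.28 N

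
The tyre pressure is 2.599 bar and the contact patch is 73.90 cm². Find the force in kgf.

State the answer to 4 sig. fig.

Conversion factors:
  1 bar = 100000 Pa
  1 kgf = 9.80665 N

195.9 kgf

2.599 bar × 100000 = 259900 Pa
73.90 cm² × 0.0001 = 0.00739 m²
F = P × A = 259900 Pa × 0.00739 m² = 1920.66 N
1920.66 N ÷ (9.80665 N/kgf) = 195.853 kgf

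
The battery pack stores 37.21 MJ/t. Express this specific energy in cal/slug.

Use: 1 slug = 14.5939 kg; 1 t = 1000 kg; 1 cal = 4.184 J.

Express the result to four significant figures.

1.298×10⁵ cal/slug

37.21 MJ/t × 1000000 J/MJ ÷ 1000 kg/t = 37210 J/kg
37210 J/kg ÷ 4.184 J/cal × 14.5939 kg/slug = 129789 cal/slug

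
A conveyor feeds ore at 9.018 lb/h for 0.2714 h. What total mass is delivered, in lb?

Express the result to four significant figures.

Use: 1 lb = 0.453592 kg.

9.018 lb/h → 0.00113625 kg/s
0.2714 h → 977.04 s
m = ṁ × t = 0.00113625 × 977.04 = 1.11016 kg
In lb: 1.11016 / 0.453592 = 2.44749 lb

2.447 lb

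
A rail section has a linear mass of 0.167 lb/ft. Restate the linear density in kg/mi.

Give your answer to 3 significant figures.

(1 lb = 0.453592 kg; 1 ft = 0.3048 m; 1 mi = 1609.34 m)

0.167 lb/ft × 0.453592 kg/lb ÷ 0.3048 m/ft = 0.248523 kg/m
0.248523 kg/m × 1609.34 m/mi = 399.958 kg/mi

400 kg/mi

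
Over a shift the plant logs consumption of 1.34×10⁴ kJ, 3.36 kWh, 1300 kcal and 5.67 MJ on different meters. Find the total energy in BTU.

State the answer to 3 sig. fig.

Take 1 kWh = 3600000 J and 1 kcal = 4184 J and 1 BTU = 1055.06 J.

1.34×10⁴ kJ × 1000 = 1.34×10⁷ J
3.36 kWh × 3600000 = 1.2096×10⁷ J
1300 kcal × 4184 = 5.4392×10⁶ J
5.67 MJ × 1000000 = 5.67×10⁶ J
Sum: 1.34×10⁷ + 1.2096×10⁷ + 5.4392×10⁶ + 5.67×10⁶ = 3.66052×10⁷ J
In BTU: 3.66052×10⁷ / 1055.06 = 34694.9 BTU

3.47×10⁴ BTU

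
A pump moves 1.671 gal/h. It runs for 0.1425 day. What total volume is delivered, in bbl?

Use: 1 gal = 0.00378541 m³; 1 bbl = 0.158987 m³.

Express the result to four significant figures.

1.671 gal/h → 1.75706×10⁻⁶ m³/s
0.1425 day → 12312 s
V = Q × t = 1.75706×10⁻⁶ × 12312 = 0.0216329 m³
In bbl: 0.0216329 / 0.158987 = 0.136067 bbl

0.1361 bbl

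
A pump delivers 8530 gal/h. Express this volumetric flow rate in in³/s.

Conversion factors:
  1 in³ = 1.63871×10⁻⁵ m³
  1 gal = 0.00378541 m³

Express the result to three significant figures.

8530 gal/h × 0.00378541 m³/gal ÷ 3600 s/h = 0.00896932 m³/s
0.00896932 m³/s ÷ 1.63871×10⁻⁵ m³/in³ = 547.34 in³/s

547 in³/s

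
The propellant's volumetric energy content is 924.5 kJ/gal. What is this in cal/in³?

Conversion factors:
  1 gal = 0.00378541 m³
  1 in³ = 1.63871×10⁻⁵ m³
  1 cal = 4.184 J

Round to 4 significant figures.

924.5 kJ/gal × 1000 J/kJ ÷ 0.00378541 m³/gal = 2.44227×10⁸ J/m³
2.44227×10⁸ J/m³ ÷ 4.184 J/cal × 1.63871×10⁻⁵ m³/in³ = 956.542 cal/in³

956.5 cal/in³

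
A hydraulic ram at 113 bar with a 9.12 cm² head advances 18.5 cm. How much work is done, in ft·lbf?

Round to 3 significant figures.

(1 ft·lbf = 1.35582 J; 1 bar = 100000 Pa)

113 bar → 1.13×10⁷ Pa
9.12 cm² → 9.12×10⁻⁴ m²
F = P × A = 1.13×10⁷ × 9.12×10⁻⁴ = 10305.6 N
18.5 cm → 0.185 m
W = F × d = 10305.6 × 0.185 = 1906.54 J
In ft·lbf: 1906.54 / 1.35582 = 1406.19 ft·lbf

1410 ft·lbf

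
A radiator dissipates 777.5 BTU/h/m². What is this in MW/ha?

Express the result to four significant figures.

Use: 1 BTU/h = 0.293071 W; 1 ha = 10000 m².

2.279 MW/ha

777.5 BTU/h/m² × 0.293071 W/BTU/h = 227.863 W/m²
227.863 W/m² ÷ 1000000 W/MW × 10000 m²/ha = 2.27863 MW/ha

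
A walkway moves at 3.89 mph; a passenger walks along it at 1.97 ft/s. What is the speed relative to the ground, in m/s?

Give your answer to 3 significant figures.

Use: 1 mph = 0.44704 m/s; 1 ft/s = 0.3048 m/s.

3.89 mph × 0.44704 = 1.73899 m/s
1.97 ft/s × 0.3048 = 0.600456 m/s
Combined: 1.73899 + 0.600456 = 2.33945 m/s

2.34 m/s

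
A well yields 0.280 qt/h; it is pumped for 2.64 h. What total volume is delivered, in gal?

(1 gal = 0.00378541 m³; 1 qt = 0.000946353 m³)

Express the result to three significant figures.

0.185 gal

0.280 qt/h → 7.36052×10⁻⁸ m³/s
2.64 h → 9504 s
V = Q × t = 7.36052×10⁻⁸ × 9504 = 6.99544×10⁻⁴ m³
In gal: 6.99544×10⁻⁴ / 0.00378541 = 0.1848 gal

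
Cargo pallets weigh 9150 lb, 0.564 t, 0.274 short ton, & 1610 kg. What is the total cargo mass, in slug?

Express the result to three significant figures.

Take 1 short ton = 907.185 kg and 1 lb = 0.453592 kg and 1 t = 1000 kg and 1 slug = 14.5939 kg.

450 slug

9150 lb × 0.453592 → 4150.37 kg
0.564 t × 1000 → 564 kg
0.274 short ton × 907.185 → 248.569 kg
1610 kg (already kg)
Total: 4150.37 + 564 + 248.569 + 1610 = 6572.94 kg
In slug: 6572.94 / 14.5939 = 450.39 slug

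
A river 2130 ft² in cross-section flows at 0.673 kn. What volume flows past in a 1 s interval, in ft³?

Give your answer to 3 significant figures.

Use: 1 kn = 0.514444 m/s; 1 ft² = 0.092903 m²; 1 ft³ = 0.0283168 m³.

2420 ft³

0.673 kn × 0.514444 → 0.346221 m/s
2130 ft² × 0.092903 → 197.883 m²
V = v × A × t = 0.346221 m/s × 197.883 m² × 1 s = 68.5113 m³
68.5113 m³ ÷ (0.0283168 m³/ft³) = 2419.46 ft³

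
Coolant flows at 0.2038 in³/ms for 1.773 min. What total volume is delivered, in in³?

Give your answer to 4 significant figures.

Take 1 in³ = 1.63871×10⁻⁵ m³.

0.2038 in³/ms → 0.00333969 m³/s
1.773 min → 106.38 s
V = Q × t = 0.00333969 × 106.38 = 0.355276 m³
In in³: 0.355276 / 1.63871×10⁻⁵ = 21680.2 in³

2.168×10⁴ in³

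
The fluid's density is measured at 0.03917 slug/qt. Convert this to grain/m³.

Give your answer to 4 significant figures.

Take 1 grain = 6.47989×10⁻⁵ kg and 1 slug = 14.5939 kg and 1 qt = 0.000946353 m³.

0.03917 slug/qt × 14.5939 kg/slug ÷ 0.000946353 m³/qt = 604.048 kg/m³
604.048 kg/m³ ÷ 6.47989×10⁻⁵ kg/grain = 9.32189×10⁶ grain/m³

9.322×10⁶ grain/m³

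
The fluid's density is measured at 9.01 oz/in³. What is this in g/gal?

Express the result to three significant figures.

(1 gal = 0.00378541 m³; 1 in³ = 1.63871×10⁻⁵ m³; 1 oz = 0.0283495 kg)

5.90×10⁴ g/gal

9.01 oz/in³ × 0.0283495 kg/oz ÷ 1.63871×10⁻⁵ m³/in³ = 15587.2 kg/m³
15587.2 kg/m³ ÷ 0.001 kg/g × 0.00378541 m³/gal = 59003.9 g/gal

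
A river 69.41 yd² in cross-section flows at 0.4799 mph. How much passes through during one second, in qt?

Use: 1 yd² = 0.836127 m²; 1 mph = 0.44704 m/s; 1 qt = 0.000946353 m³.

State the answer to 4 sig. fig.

0.4799 mph × 0.44704 = 0.214534 m/s
69.41 yd² × 0.836127 = 58.0356 m²
V = v × A × t = 0.214534 m/s × 58.0356 m² × 1 s = 12.4506 m³
12.4506 m³ ÷ (0.000946353 m³/qt) = 13156.4 qt

1.316×10⁴ qt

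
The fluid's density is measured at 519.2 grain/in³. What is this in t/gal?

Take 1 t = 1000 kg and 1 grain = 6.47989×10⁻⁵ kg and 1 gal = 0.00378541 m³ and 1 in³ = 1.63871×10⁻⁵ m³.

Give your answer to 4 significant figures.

0.007772 t/gal

519.2 grain/in³ × 6.47989×10⁻⁵ kg/grain ÷ 1.63871×10⁻⁵ m³/in³ = 2053.05 kg/m³
2053.05 kg/m³ ÷ 1000 kg/t × 0.00378541 m³/gal = 0.00777164 t/gal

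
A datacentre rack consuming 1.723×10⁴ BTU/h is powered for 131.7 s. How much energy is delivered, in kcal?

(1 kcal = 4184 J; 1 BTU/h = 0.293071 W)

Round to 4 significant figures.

1.723×10⁴ BTU/h × 0.293071 → 5049.61 W
E = P × t = 5049.61 W × 131.7 s = 665034 J
665034 J ÷ (4184 J/kcal) = 158.947 kcal

158.9 kcal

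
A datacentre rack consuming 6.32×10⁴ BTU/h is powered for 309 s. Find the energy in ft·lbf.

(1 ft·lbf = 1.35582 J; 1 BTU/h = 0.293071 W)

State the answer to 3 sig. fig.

6.32×10⁴ BTU/h × 0.293071 = 18522.1 W
E = P × t = 18522.1 W × 309 s = 5.72333×10⁶ J
5.72333×10⁶ J ÷ (1.35582 J/ft·lbf) = 4.22131×10⁶ ft·lbf

4.22×10⁶ ft·lbf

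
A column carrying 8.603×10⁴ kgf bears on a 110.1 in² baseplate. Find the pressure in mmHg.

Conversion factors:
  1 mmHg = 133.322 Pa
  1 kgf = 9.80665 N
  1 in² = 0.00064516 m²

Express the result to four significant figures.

8.909×10⁴ mmHg

8.603×10⁴ kgf × 9.80665 → 843666 N
110.1 in² × 0.00064516 → 0.0710321 m²
P = F / A = 843666 N / 0.0710321 m² = 1.18772×10⁷ Pa
1.18772×10⁷ Pa ÷ (133.322 Pa/mmHg) = 89086.6 mmHg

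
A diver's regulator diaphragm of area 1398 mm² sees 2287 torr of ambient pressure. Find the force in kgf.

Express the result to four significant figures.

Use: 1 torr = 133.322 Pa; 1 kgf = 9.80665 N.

2287 torr × 133.322 = 304907 Pa
1398 mm² × 10⁻⁶ = 0.001398 m²
F = P × A = 304907 Pa × 0.001398 m² = 426.26 N
426.26 N ÷ (9.80665 N/kgf) = 43.4664 kgf

43.47 kgf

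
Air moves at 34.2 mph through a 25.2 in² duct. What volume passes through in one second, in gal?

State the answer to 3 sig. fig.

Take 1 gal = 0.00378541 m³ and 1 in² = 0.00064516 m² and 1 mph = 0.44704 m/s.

65.7 gal

34.2 mph × 0.44704 → 15.2888 m/s
25.2 in² × 0.00064516 → 0.016258 m²
V = v × A × t = 15.2888 m/s × 0.016258 m² × 1 s = 0.248565 m³
0.248565 m³ ÷ (0.00378541 m³/gal) = 65.664 gal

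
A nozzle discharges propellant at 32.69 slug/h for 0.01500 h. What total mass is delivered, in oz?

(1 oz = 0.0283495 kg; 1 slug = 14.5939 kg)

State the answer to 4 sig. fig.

32.69 slug/h → 0.132521 kg/s
0.01500 h → 54 s
m = ṁ × t = 0.132521 × 54 = 7.15613 kg
In oz: 7.15613 / 0.0283495 = 252.425 oz

252.4 oz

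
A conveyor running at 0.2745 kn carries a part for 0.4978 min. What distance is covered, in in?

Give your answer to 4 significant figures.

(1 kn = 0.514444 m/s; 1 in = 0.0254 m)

166.1 in

0.2745 kn × 0.514444 → 0.141215 m/s
0.4978 min × 60 → 29.868 s
d = v × t = 0.141215 m/s × 29.868 s = 4.21781 m
4.21781 m ÷ (0.0254 m/in) = 166.056 in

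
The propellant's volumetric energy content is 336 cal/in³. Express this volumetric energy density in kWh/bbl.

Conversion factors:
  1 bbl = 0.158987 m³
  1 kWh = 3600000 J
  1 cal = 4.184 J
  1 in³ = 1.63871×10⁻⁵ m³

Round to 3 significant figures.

336 cal/in³ × 4.184 J/cal ÷ 1.63871×10⁻⁵ m³/in³ = 8.57885×10⁷ J/m³
8.57885×10⁷ J/m³ ÷ 3600000 J/kWh × 0.158987 m³/bbl = 3.78868 kWh/bbl

3.79 kWh/bbl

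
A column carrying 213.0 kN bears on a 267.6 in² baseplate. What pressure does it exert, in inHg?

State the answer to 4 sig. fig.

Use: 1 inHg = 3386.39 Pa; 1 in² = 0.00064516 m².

364.3 inHg

213.0 kN × 1000 → 213000 N
267.6 in² × 0.00064516 → 0.172645 m²
P = F / A = 213000 N / 0.172645 m² = 1.23375×10⁶ Pa
1.23375×10⁶ Pa ÷ (3386.39 Pa/inHg) = 364.326 inHg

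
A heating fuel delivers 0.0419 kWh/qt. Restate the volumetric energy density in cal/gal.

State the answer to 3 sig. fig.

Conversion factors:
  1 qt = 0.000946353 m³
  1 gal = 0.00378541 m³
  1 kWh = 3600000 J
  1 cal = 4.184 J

1.44×10⁵ cal/gal

0.0419 kWh/qt × 3600000 J/kWh ÷ 0.000946353 m³/qt = 1.59391×10⁸ J/m³
1.59391×10⁸ J/m³ ÷ 4.184 J/cal × 0.00378541 m³/gal = 144207 cal/gal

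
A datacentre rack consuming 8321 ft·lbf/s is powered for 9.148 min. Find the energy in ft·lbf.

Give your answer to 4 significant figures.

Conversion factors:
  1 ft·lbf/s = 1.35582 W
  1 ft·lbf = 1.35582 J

8321 ft·lbf/s × 1.35582 = 11281.8 W
9.148 min × 60 = 548.88 s
E = P × t = 11281.8 W × 548.88 s = 6.19235×10⁶ J
6.19235×10⁶ J ÷ (1.35582 J/ft·lbf) = 4.56724×10⁶ ft·lbf

4.567×10⁶ ft·lbf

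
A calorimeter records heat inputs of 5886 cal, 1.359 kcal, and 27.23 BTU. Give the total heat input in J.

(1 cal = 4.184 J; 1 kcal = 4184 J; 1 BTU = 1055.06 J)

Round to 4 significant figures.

5886 cal × 4.184 = 24627 J
1.359 kcal × 4184 = 5686.06 J
27.23 BTU × 1055.06 = 28729.3 J
Sum: 24627 + 5686.06 + 28729.3 = 59042.4 J

5.904×10⁴ J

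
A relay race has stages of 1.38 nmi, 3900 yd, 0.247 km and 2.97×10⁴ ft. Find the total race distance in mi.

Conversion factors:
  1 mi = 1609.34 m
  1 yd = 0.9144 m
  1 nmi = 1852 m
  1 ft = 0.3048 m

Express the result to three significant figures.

9.58 mi

1.38 nmi × 1852 = 2555.76 m
3900 yd × 0.9144 = 3566.16 m
0.247 km × 1000 = 247 m
2.97×10⁴ ft × 0.3048 = 9052.56 m
Sum: 2555.76 + 3566.16 + 247 + 9052.56 = 15421.5 m
In mi: 15421.5 / 1609.34 = 9.5825 mi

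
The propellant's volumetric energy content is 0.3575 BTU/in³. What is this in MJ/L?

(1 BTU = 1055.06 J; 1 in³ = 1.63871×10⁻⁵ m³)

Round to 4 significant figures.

0.02302 MJ/L

0.3575 BTU/in³ × 1055.06 J/BTU ÷ 1.63871×10⁻⁵ m³/in³ = 2.30171×10⁷ J/m³
2.30171×10⁷ J/m³ ÷ 1000000 J/MJ × 0.001 m³/L = 0.0230171 MJ/L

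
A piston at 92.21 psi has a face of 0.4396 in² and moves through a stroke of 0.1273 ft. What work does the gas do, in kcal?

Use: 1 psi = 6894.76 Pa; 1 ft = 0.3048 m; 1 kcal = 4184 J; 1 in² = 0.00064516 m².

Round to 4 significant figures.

0.001672 kcal

92.21 psi → 635766 Pa
0.4396 in² → 2.83612×10⁻⁴ m²
F = P × A = 635766 × 2.83612×10⁻⁴ = 180.311 N
0.1273 ft → 0.038801 m
W = F × d = 180.311 × 0.038801 = 6.99625 J
In kcal: 6.99625 / 4184 = 0.00167214 kcal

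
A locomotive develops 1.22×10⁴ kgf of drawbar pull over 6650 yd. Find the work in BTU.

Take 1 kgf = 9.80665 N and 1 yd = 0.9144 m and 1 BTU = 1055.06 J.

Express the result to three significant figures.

1.22×10⁴ kgf × 9.80665 = 119641 N
6650 yd × 0.9144 = 6080.76 m
W = F × d = 119641 N × 6080.76 m = 7.27508×10⁸ J
7.27508×10⁸ J ÷ (1055.06 J/BTU) = 689542 BTU

6.90×10⁵ BTU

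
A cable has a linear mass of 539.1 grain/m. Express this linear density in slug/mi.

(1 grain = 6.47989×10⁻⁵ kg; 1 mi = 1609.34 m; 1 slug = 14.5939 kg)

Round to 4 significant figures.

3.852 slug/mi

539.1 grain/m × 6.47989×10⁻⁵ kg/grain = 0.0349331 kg/m
0.0349331 kg/m ÷ 14.5939 kg/slug × 1609.34 m/mi = 3.85224 slug/mi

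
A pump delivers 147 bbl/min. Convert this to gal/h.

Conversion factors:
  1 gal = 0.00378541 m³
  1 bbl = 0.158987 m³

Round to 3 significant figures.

3.70×10⁵ gal/h

147 bbl/min × 0.158987 m³/bbl ÷ 60 s/min = 0.389518 m³/s
0.389518 m³/s ÷ 0.00378541 m³/gal × 3600 s/h = 370439 gal/h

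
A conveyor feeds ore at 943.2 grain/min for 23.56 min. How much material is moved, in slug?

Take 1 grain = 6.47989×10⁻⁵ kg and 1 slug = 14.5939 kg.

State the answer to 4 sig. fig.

0.09867 slug

943.2 grain/min → 0.00101864 kg/s
23.56 min → 1413.6 s
m = ṁ × t = 0.00101864 × 1413.6 = 1.43995 kg
In slug: 1.43995 / 14.5939 = 0.0986679 slug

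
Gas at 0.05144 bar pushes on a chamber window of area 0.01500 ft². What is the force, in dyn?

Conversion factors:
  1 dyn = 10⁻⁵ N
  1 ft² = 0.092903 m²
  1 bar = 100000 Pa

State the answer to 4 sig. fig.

0.05144 bar × 100000 = 5144 Pa
0.01500 ft² × 0.092903 = 0.00139354 m²
F = P × A = 5144 Pa × 0.00139354 m² = 7.16837 N
7.16837 N ÷ (10⁻⁵ N/dyn) = 716837 dyn

7.168×10⁵ dyn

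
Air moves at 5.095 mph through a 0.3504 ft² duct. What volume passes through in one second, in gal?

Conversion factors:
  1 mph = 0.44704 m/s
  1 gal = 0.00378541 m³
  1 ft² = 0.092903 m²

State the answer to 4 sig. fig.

5.095 mph × 0.44704 → 2.27767 m/s
0.3504 ft² × 0.092903 → 0.0325532 m²
V = v × A × t = 2.27767 m/s × 0.0325532 m² × 1 s = 0.0741454 m³
0.0741454 m³ ÷ (0.00378541 m³/gal) = 19.5872 gal

19.59 gal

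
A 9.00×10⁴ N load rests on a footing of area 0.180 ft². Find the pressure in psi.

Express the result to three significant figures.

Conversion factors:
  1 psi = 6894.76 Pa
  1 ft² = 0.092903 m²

781 psi

0.180 ft² × 0.092903 = 0.0167225 m²
P = F / A = 90000 N / 0.0167225 m² = 5.38197×10⁶ Pa
5.38197×10⁶ Pa ÷ (6894.76 Pa/psi) = 780.588 psi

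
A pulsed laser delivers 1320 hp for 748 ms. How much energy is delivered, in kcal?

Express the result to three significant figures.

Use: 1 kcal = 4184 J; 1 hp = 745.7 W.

176 kcal

1320 hp × 745.7 = 984324 W
748 ms × 0.001 = 0.748 s
E = P × t = 984324 W × 0.748 s = 736274 J
736274 J ÷ (4184 J/kcal) = 175.974 kcal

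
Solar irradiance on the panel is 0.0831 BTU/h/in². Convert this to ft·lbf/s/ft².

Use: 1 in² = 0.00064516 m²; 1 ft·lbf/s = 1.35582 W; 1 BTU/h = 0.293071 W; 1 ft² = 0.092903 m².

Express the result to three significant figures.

2.59 ft·lbf/s/ft²

0.0831 BTU/h/in² × 0.293071 W/BTU/h ÷ 0.00064516 m²/in² = 37.7491 W/m²
37.7491 W/m² ÷ 1.35582 W/ft·lbf/s × 0.092903 m²/ft² = 2.58663 ft·lbf/s/ft²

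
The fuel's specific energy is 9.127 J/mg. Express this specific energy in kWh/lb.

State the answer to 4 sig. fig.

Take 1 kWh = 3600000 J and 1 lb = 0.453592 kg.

1.150 kWh/lb

9.127 J/mg ÷ 10⁻⁶ kg/mg = 9.127×10⁶ J/kg
9.127×10⁶ J/kg ÷ 3600000 J/kWh × 0.453592 kg/lb = 1.14998 kWh/lb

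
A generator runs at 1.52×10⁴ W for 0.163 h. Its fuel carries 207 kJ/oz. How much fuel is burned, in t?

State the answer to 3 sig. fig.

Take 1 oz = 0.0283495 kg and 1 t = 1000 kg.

0.163 h → 586.8 s
E = P × t = 15200 × 586.8 = 8.91936×10⁶ J
207 kJ/oz → 7.30172×10⁶ J/kg
m = E / e_s = 8.91936×10⁶ / 7.30172×10⁶ = 1.22154 kg
In t: 1.22154 / 1000 = 0.00122154 t

0.00122 t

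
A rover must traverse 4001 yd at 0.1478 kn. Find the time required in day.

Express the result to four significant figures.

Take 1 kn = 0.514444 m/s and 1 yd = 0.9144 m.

0.5569 day

4001 yd × 0.9144 → 3658.51 m
0.1478 kn × 0.514444 → 0.0760348 m/s
t = d / v = 3658.51 m / 0.0760348 m/s = 48116.3 s
48116.3 s ÷ (86400 s/day) = 0.556902 day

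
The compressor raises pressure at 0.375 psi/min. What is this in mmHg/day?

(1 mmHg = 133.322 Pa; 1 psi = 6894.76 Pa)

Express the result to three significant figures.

2.79×10⁴ mmHg/day

0.375 psi/min × 6894.76 Pa/psi ÷ 60 s/min = 43.0922 Pa/s
43.0922 Pa/s ÷ 133.322 Pa/mmHg × 86400 s/day = 27926.1 mmHg/day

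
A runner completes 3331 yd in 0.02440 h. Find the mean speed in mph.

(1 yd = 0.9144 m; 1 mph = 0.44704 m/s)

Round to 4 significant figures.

77.57 mph

3331 yd × 0.9144 → 3045.87 m
0.02440 h × 3600 → 87.84 s
v = d / t = 3045.87 m / 87.84 s = 34.6752 m/s
34.6752 m/s ÷ (0.44704 m/s/mph) = 77.5662 mph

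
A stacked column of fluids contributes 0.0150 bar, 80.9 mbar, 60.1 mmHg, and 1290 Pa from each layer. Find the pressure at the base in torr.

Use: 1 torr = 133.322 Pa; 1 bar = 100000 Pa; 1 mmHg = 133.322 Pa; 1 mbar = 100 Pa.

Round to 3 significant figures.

0.0150 bar × 100000 = 1500 Pa
80.9 mbar × 100 = 8090 Pa
60.1 mmHg × 133.322 = 8012.65 Pa
1290 Pa (already Pa)
Combined: 1500 + 8090 + 8012.65 + 1290 = 18892.6 Pa
In torr: 18892.6 / 133.322 = 141.707 torr

142 torr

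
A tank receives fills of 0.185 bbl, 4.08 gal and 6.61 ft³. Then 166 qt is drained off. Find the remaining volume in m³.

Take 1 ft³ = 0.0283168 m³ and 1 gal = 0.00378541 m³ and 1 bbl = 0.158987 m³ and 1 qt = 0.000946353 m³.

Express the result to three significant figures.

0.0749 m³

0.185 bbl × 0.158987 → 0.0294126 m³
4.08 gal × 0.00378541 → 0.0154445 m³
6.61 ft³ × 0.0283168 → 0.187174 m³
166 qt × 0.000946353 → 0.157095 m³
Result: 0.0294126 + 0.0154445 + 0.187174 − 0.157095 = 0.0749361 m³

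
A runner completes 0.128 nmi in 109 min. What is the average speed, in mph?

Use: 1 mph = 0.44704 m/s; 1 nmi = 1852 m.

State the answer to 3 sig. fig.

0.128 nmi × 1852 = 237.056 m
109 min × 60 = 6540 s
v = d / t = 237.056 m / 6540 s = 0.0362471 m/s
0.0362471 m/s ÷ (0.44704 m/s/mph) = 0.0810825 mph

0.0811 mph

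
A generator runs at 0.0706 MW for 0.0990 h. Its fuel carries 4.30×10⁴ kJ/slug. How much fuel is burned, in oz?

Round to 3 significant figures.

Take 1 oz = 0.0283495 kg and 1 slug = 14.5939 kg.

0.0706 MW → 70600 W
0.0990 h → 356.4 s
E = P × t = 70600 × 356.4 = 2.51618×10⁷ J
4.30×10⁴ kJ/slug → 2.94644×10⁶ J/kg
m = E / e_s = 2.51618×10⁷ / 2.94644×10⁶ = 8.53973 kg
In oz: 8.53973 / 0.0283495 = 301.23 oz

301 oz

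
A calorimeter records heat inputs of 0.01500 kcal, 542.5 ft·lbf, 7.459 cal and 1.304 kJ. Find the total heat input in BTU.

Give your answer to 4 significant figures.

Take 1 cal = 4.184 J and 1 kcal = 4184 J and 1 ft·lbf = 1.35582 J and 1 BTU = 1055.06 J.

2.022 BTU

0.01500 kcal × 4184 = 62.76 J
542.5 ft·lbf × 1.35582 = 735.532 J
7.459 cal × 4.184 = 31.2085 J
1.304 kJ × 1000 = 1304 J
Total: 62.76 + 735.532 + 31.2085 + 1304 = 2133.5 J
In BTU: 2133.5 / 1055.06 = 2.02216 BTU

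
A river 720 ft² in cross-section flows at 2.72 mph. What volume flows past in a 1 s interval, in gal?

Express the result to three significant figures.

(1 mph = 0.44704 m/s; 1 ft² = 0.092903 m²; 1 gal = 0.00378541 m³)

2.15×10⁴ gal

2.72 mph × 0.44704 = 1.21595 m/s
720 ft² × 0.092903 = 66.8902 m²
V = v × A × t = 1.21595 m/s × 66.8902 m² × 1 s = 81.3351 m³
81.3351 m³ ÷ (0.00378541 m³/gal) = 21486.5 gal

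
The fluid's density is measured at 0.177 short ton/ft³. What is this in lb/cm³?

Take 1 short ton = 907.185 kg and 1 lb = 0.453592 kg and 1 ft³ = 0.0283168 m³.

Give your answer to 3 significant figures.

0.177 short ton/ft³ × 907.185 kg/short ton ÷ 0.0283168 m³/ft³ = 5670.55 kg/m³
5670.55 kg/m³ ÷ 0.453592 kg/lb × 10⁻⁶ m³/cm³ = 0.0125014 lb/cm³

0.0125 lb/cm³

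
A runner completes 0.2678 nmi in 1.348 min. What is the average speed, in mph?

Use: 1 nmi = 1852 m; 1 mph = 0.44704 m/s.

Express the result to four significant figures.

0.2678 nmi × 1852 = 495.966 m
1.348 min × 60 = 80.88 s
v = d / t = 495.966 m / 80.88 s = 6.13212 m/s
6.13212 m/s ÷ (0.44704 m/s/mph) = 13.7172 mph

13.72 mph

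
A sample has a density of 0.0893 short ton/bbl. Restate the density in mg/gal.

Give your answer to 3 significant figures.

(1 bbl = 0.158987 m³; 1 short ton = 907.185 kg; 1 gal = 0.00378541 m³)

1.93×10⁶ mg/gal

0.0893 short ton/bbl × 907.185 kg/short ton ÷ 0.158987 m³/bbl = 509.549 kg/m³
509.549 kg/m³ ÷ 10⁻⁶ kg/mg × 0.00378541 m³/gal = 1.92885×10⁶ mg/gal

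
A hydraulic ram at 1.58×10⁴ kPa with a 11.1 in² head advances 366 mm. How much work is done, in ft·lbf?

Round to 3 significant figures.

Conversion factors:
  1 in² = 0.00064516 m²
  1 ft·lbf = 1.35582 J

3.05×10⁴ ft·lbf

1.58×10⁴ kPa → 1.58×10⁷ Pa
11.1 in² → 0.00716128 m²
F = P × A = 1.58×10⁷ × 0.00716128 = 113148 N
366 mm → 0.366 m
W = F × d = 113148 × 0.366 = 41412.2 J
In ft·lbf: 41412.2 / 1.35582 = 30544 ft·lbf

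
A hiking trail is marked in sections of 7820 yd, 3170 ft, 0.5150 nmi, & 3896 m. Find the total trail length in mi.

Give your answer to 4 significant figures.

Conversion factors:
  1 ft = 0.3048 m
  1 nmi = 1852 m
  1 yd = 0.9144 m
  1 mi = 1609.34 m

8.057 mi

7820 yd × 0.9144 = 7150.61 m
3170 ft × 0.3048 = 966.216 m
0.5150 nmi × 1852 = 953.78 m
3896 m (already m)
Total: 7150.61 + 966.216 + 953.78 + 3896 = 12966.6 m
In mi: 12966.6 / 1609.34 = 8.05709 mi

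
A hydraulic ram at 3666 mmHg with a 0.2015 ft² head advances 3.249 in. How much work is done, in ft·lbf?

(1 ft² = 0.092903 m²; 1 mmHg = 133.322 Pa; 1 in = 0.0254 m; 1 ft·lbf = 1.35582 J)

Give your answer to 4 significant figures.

3666 mmHg → 488758 Pa
0.2015 ft² → 0.01872 m²
F = P × A = 488758 × 0.01872 = 9149.55 N
3.249 in → 0.0825246 m
W = F × d = 9149.55 × 0.0825246 = 755.063 J
In ft·lbf: 755.063 / 1.35582 = 556.905 ft·lbf

556.9 ft·lbf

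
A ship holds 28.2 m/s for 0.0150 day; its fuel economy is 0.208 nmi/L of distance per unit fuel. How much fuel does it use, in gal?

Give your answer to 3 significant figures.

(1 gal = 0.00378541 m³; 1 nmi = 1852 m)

0.0150 day → 1296 s
d = v × t = 28.2 × 1296 = 36547.2 m
0.208 nmi/L → 385216 m/m³
V = d / (distance per unit fuel) = 36547.2 / 385216 = 0.0948746 m³
In gal: 0.0948746 / 0.00378541 = 25.0632 gal

25.1 gal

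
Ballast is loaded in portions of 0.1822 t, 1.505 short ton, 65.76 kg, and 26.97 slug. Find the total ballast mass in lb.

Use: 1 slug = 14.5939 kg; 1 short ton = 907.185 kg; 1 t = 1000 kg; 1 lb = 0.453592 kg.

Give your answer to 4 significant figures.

4424 lb

0.1822 t × 1000 = 182.2 kg
1.505 short ton × 907.185 = 1365.31 kg
65.76 kg (already kg)
26.97 slug × 14.5939 = 393.597 kg
Total: 182.2 + 1365.31 + 65.76 + 393.597 = 2006.87 kg
In lb: 2006.87 / 0.453592 = 4424.39 lb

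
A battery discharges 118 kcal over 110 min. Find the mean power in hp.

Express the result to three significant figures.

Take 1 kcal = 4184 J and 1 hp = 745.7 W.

118 kcal × 4184 → 493712 J
110 min × 60 → 6600 s
P = E / t = 493712 J / 6600 s = 74.8048 W
74.8048 W ÷ (745.7 W/hp) = 0.100315 hp

0.100 hp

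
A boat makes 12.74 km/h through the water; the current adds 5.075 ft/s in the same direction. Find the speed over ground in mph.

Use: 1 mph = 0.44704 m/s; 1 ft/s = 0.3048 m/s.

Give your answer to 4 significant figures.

11.38 mph

12.74 km/h × (1/3.6) = 3.53889 m/s
5.075 ft/s × 0.3048 = 1.54686 m/s
Combined: 3.53889 + 1.54686 = 5.08575 m/s
In mph: 5.08575 / 0.44704 = 11.3765 mph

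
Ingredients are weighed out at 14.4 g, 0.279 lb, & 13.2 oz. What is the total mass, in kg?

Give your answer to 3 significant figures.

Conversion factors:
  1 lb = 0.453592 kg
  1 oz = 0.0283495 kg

14.4 g × 0.001 = 0.0144 kg
0.279 lb × 0.453592 = 0.126552 kg
13.2 oz × 0.0283495 = 0.374213 kg
Combined: 0.0144 + 0.126552 + 0.374213 = 0.515165 kg

0.515 kg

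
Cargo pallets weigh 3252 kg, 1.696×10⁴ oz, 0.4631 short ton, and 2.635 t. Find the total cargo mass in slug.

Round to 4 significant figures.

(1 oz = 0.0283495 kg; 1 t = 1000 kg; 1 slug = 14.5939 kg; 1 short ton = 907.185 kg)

3252 kg (already kg)
1.696×10⁴ oz × 0.0283495 = 480.808 kg
0.4631 short ton × 907.185 = 420.117 kg
2.635 t × 1000 = 2635 kg
Combined: 3252 + 480.808 + 420.117 + 2635 = 6787.92 kg
In slug: 6787.92 / 14.5939 = 465.12 slug

465.1 slug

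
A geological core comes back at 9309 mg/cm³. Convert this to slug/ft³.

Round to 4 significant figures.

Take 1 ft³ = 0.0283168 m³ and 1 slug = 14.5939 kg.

18.06 slug/ft³

9309 mg/cm³ × 10⁻⁶ kg/mg ÷ 10⁻⁶ m³/cm³ = 9309 kg/m³
9309 kg/m³ ÷ 14.5939 kg/slug × 0.0283168 m³/ft³ = 18.0624 slug/ft³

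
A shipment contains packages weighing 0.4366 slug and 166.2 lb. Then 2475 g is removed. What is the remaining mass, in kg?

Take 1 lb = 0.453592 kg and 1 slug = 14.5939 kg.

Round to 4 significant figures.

0.4366 slug × 14.5939 = 6.3717 kg
166.2 lb × 0.453592 = 75.387 kg
2475 g × 0.001 = 2.475 kg
Result: 6.3717 + 75.387 − 2.475 = 79.2837 kg

79.28 kg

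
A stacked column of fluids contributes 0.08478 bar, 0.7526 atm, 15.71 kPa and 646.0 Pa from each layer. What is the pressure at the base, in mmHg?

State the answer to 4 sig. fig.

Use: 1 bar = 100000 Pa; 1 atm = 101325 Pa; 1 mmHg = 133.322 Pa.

0.08478 bar × 100000 → 8478 Pa
0.7526 atm × 101325 → 76257.2 Pa
15.71 kPa × 1000 → 15710 Pa
646.0 Pa (already Pa)
Sum: 8478 + 76257.2 + 15710 + 646 = 101091 Pa
In mmHg: 101091 / 133.322 = 758.247 mmHg

758.2 mmHg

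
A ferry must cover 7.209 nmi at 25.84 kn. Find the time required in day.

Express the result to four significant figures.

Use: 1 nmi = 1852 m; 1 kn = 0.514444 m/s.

7.209 nmi × 1852 → 13351.1 m
25.84 kn × 0.514444 → 13.2932 m/s
t = d / v = 13351.1 m / 13.2932 m/s = 1004.36 s
1004.36 s ÷ (86400 s/day) = 0.0116245 day

0.01162 day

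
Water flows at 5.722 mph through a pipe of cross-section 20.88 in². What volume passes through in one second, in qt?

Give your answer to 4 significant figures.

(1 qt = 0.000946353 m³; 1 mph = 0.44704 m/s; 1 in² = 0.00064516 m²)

36.41 qt

5.722 mph × 0.44704 → 2.55796 m/s
20.88 in² × 0.00064516 → 0.0134709 m²
V = v × A × t = 2.55796 m/s × 0.0134709 m² × 1 s = 0.034458 m³
0.034458 m³ ÷ (0.000946353 m³/qt) = 36.4114 qt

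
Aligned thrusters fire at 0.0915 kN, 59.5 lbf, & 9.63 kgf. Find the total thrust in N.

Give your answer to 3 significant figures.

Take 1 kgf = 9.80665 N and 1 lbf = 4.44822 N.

0.0915 kN × 1000 → 91.5 N
59.5 lbf × 4.44822 → 264.669 N
9.63 kgf × 9.80665 → 94.438 N
Total: 91.5 + 264.669 + 94.438 = 450.607 N

451 N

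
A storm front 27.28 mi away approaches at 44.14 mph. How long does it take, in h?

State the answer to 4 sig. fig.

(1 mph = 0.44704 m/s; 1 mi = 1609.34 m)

27.28 mi × 1609.34 = 43902.8 m
44.14 mph × 0.44704 = 19.7323 m/s
t = d / v = 43902.8 m / 19.7323 m/s = 2224.92 s
2224.92 s ÷ (3600 s/h) = 0.618033 h

0.6180 h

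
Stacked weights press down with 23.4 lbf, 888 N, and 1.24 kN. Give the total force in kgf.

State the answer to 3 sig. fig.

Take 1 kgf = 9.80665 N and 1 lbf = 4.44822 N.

23.4 lbf × 4.44822 = 104.088 N
888 N (already N)
1.24 kN × 1000 = 1240 N
Sum: 104.088 + 888 + 1240 = 2232.09 N
In kgf: 2232.09 / 9.80665 = 227.61 kgf

228 kgf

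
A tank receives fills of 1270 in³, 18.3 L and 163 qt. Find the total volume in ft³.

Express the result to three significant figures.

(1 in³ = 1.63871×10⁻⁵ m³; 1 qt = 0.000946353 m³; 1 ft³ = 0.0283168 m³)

1270 in³ × 1.63871×10⁻⁵ → 0.0208116 m³
18.3 L × 0.001 → 0.0183 m³
163 qt × 0.000946353 → 0.154256 m³
Combined: 0.0208116 + 0.0183 + 0.154256 = 0.193368 m³
In ft³: 0.193368 / 0.0283168 = 6.82874 ft³

6.83 ft³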